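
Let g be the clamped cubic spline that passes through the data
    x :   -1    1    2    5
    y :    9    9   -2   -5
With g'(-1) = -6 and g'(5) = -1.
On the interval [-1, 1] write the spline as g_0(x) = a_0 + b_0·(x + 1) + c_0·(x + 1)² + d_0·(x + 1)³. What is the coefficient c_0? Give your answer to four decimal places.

With M_i denoting the second derivative at x_i, h_i = 2, 1, 3, and Δ_i = (y_(i+1) − y_i)/h_i = 0, -11, -1:
  2·M_0 + 6·M_1 + 1·M_2 = 6(Δ_1 - Δ_0) = -66
  1·M_1 + 8·M_2 + 3·M_3 = 6(Δ_2 - Δ_1) = 60
Clamped end conditions give two more equations: 2h_0·M_0 + h_0·M_1 = 6(Δ_0 - g'(-1)) = 36 and h_2·M_2 + 2h_2·M_3 = 6(g'(5) - Δ_2) = 0.
Hence M_0 = 391/21, M_1 = -404/21, M_2 = 256/21, M_3 = -128/21.
On [-1, 1], with g_0(x) = a_0 + b_0·(x + 1) + c_0·(x + 1)² + d_0·(x + 1)³: c_0 = M_0/2 = 391/42, d_0 = (M_1 - M_0)/(6h_0) = -265/84, b_0 = Δ_0 - h_0(2M_0 + M_1)/6 = -6.

9.3095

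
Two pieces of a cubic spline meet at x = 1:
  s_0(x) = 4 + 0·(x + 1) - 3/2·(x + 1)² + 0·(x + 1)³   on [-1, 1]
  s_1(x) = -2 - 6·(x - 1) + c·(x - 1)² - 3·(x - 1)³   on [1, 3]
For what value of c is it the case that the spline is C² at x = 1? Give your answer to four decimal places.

-1.5000

s_0''(x) = -3 + 0·(x + 1), so s_0''(1) = -3. On the right, s_1''(1) = 2c, so c = -3/2.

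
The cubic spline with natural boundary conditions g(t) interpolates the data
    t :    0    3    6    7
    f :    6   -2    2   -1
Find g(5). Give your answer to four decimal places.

1.7395

Put M_i = g'' at the i-th knot. Here h = (3, 3, 1) and Δ = (-8/3, 4/3, -3), so the interior equations h_(i-1)·M_(i-1) + 2(h_(i-1)+h_i)·M_i + h_i·M_(i+1) = 6(Δ_i − Δ_(i-1)) read
  3·M_0 + 12·M_1 + 3·M_2 = 6(Δ_1 - Δ_0) = 24
  3·M_1 + 8·M_2 + 1·M_3 = 6(Δ_2 - Δ_1) = -26
Natural end conditions: M_0 = M_3 = 0.
Solving the tridiagonal system: M_0 = 0, M_1 = 90/29, M_2 = -128/29, M_3 = 0.
On [3, 6], g(t) = -2 + 38/87·(t - 3) + 45/29·(t - 3)² - 109/261·(t - 3)³.
With (t - 3) = 2: g(5) = 454/261.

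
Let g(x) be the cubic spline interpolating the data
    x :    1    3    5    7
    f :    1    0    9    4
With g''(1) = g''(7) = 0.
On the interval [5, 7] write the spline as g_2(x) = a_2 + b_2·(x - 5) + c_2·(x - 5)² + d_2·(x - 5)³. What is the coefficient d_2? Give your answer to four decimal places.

0.5500

Put σ_i = g'' at the i-th knot. Here h = (2, 2, 2) and Δ = (-1/2, 9/2, -5/2), so the interior equations h_(i-1)·σ_(i-1) + 2(h_(i-1)+h_i)·σ_i + h_i·σ_(i+1) = 6(Δ_i − Δ_(i-1)) read
  2·σ_0 + 8·σ_1 + 2·σ_2 = 6(Δ_1 - Δ_0) = 30
  2·σ_1 + 8·σ_2 + 2·σ_3 = 6(Δ_2 - Δ_1) = -42
Natural end conditions: σ_0 = σ_3 = 0.
Hence σ_0 = 0, σ_1 = 27/5, σ_2 = -33/5, σ_3 = 0.
On [5, 7], with g_2(x) = a_2 + b_2·(x - 5) + c_2·(x - 5)² + d_2·(x - 5)³: c_2 = σ_2/2 = -33/10, d_2 = (σ_3 - σ_2)/(6h_2) = 11/20, b_2 = Δ_2 - h_2(2σ_2 + σ_3)/6 = 19/10.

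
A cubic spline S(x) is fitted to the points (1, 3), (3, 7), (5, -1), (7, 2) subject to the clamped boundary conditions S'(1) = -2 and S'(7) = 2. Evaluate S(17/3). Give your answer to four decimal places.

Write M_i for S''(x_i). With h_i = 2, 2, 2 and divided differences Δ_i = 2, -4, 3/2, the continuity of S' gives the tridiagonal system
  2·M_0 + 8·M_1 + 2·M_2 = 6(Δ_1 - Δ_0) = -36
  2·M_1 + 8·M_2 + 2·M_3 = 6(Δ_2 - Δ_1) = 33
Clamped end conditions give two more equations: 2h_0·M_0 + h_0·M_1 = 6(Δ_0 - S'(1)) = 24 and h_2·M_2 + 2h_2·M_3 = 6(S'(7) - Δ_2) = 3.
Hence M_0 = 313/30, M_1 = -133/15, M_2 = 211/30, M_3 = -83/30.
On [5, 7], S(x) = -1 - 34/15·(x - 5) + 211/60·(x - 5)² - 49/60·(x - 5)³.
With (x - 5) = 2/3: S(17/3) = -482/405.

-1.1901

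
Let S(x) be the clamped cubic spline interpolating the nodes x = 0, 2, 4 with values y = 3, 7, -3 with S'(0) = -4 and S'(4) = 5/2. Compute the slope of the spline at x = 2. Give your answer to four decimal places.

-1.8750

With M_i denoting the second derivative at x_i, h_i = 2, 2, and Δ_i = (y_(i+1) − y_i)/h_i = 2, -5:
  2·M_0 + 8·M_1 + 2·M_2 = 6(Δ_1 - Δ_0) = -42
Clamped end conditions give two more equations: 2h_0·M_0 + h_0·M_1 = 6(Δ_0 - S'(0)) = 36 and h_1·M_1 + 2h_1·M_2 = 6(S'(4) - Δ_1) = 45.
Hence M_0 = 127/8, M_1 = -55/4, M_2 = 145/8.
On [2, 4], S'(x) = b_1 + 2c_1·(x - 2) + 3d_1·(x - 2)² with b_1 = Δ_1 - h_1(2M_1 + M_2)/6 = -15/8, c_1 = M_1/2 = -55/8, d_1 = (M_2 - M_1)/(6h_1) = 85/32. So S'(2) = -15/8.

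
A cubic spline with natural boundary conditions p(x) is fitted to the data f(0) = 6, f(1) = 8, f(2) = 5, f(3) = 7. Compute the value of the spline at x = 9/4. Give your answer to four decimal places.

Write m_i for p''(x_i). With h_i = 1, 1, 1 and divided differences Δ_i = 2, -3, 2, the continuity of p' gives the tridiagonal system
  1·m_0 + 4·m_1 + 1·m_2 = 6(Δ_1 - Δ_0) = -30
  1·m_1 + 4·m_2 + 1·m_3 = 6(Δ_2 - Δ_1) = 30
Natural end conditions: m_0 = m_3 = 0.
Hence m_0 = 0, m_1 = -10, m_2 = 10, m_3 = 0.
On [2, 3], p(x) = 5 - 4/3·(x - 2) + 5·(x - 2)² - 5/3·(x - 2)³.
With (x - 2) = 1/4: p(9/4) = 317/64.

4.9531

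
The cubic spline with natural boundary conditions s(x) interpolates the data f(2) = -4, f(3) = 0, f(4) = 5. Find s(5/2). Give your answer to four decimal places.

Write σ_i for s''(x_i). With h_i = 1, 1 and divided differences Δ_i = 4, 5, the continuity of s' gives the tridiagonal system
  1·σ_0 + 4·σ_1 + 1·σ_2 = 6(Δ_1 - Δ_0) = 6
Natural end conditions: σ_0 = σ_2 = 0.
Hence σ_0 = 0, σ_1 = 3/2, σ_2 = 0.
On [2, 3], s(x) = -4 + 15/4·(x - 2) + 0·(x - 2)² + 1/4·(x - 2)³.
With (x - 2) = 1/2: s(5/2) = -67/32.

-2.0938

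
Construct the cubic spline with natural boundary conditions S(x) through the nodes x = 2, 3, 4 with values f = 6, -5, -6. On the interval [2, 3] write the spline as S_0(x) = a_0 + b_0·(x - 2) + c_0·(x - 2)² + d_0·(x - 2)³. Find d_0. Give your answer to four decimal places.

2.5000

With σ_i denoting the second derivative at x_i, h_i = 1, 1, and Δ_i = (y_(i+1) − y_i)/h_i = -11, -1:
  1·σ_0 + 4·σ_1 + 1·σ_2 = 6(Δ_1 - Δ_0) = 60
Natural end conditions: σ_0 = σ_2 = 0.
Solving: σ_0 = 0, σ_1 = 15, σ_2 = 0.
On [2, 3], with S_0(x) = a_0 + b_0·(x - 2) + c_0·(x - 2)² + d_0·(x - 2)³: c_0 = σ_0/2 = 0, d_0 = (σ_1 - σ_0)/(6h_0) = 5/2, b_0 = Δ_0 - h_0(2σ_0 + σ_1)/6 = -27/2.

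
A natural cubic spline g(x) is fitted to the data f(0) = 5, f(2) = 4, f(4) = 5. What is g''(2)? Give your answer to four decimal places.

0.7500

Put M_i = g'' at the i-th knot. Here h = (2, 2) and Δ = (-1/2, 1/2), so the interior equations h_(i-1)·M_(i-1) + 2(h_(i-1)+h_i)·M_i + h_i·M_(i+1) = 6(Δ_i − Δ_(i-1)) read
  2·M_0 + 8·M_1 + 2·M_2 = 6(Δ_1 - Δ_0) = 6
Natural end conditions: M_0 = M_2 = 0.
Hence M_0 = 0, M_1 = 3/4, M_2 = 0.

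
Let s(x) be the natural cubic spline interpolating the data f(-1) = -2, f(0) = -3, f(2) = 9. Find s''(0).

7

Write σ_i for s''(x_i). With h_i = 1, 2 and divided differences Δ_i = -1, 6, the continuity of s' gives the tridiagonal system
  1·σ_0 + 6·σ_1 + 2·σ_2 = 6(Δ_1 - Δ_0) = 42
Natural end conditions: σ_0 = σ_2 = 0.
Hence σ_0 = 0, σ_1 = 7, σ_2 = 0.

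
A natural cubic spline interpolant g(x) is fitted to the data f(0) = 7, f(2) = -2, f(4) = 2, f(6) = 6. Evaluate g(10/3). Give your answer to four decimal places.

Write M_i for g''(x_i). With h_i = 2, 2, 2 and divided differences Δ_i = -9/2, 2, 2, the continuity of g' gives the tridiagonal system
  2·M_0 + 8·M_1 + 2·M_2 = 6(Δ_1 - Δ_0) = 39
  2·M_1 + 8·M_2 + 2·M_3 = 6(Δ_2 - Δ_1) = 0
Natural end conditions: M_0 = M_3 = 0.
Solving the tridiagonal system: M_0 = 0, M_1 = 26/5, M_2 = -13/10, M_3 = 0.
On [2, 4], g(x) = -2 - 31/30·(x - 2) + 13/5·(x - 2)² - 13/24·(x - 2)³.
With (x - 2) = 4/3: g(10/3) = -16/405.

-0.0395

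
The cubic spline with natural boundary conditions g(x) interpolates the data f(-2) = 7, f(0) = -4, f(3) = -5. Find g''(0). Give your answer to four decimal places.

Write m_i for g''(x_i). With h_i = 2, 3 and divided differences Δ_i = -11/2, -1/3, the continuity of g' gives the tridiagonal system
  2·m_0 + 10·m_1 + 3·m_2 = 6(Δ_1 - Δ_0) = 31
Natural end conditions: m_0 = m_2 = 0.
Hence m_0 = 0, m_1 = 31/10, m_2 = 0.

3.1000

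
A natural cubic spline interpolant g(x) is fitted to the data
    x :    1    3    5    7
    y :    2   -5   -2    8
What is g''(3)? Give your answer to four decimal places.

With σ_i denoting the second derivative at x_i, h_i = 2, 2, 2, and Δ_i = (y_(i+1) − y_i)/h_i = -7/2, 3/2, 5:
  2·σ_0 + 8·σ_1 + 2·σ_2 = 6(Δ_1 - Δ_0) = 30
  2·σ_1 + 8·σ_2 + 2·σ_3 = 6(Δ_2 - Δ_1) = 21
Natural end conditions: σ_0 = σ_3 = 0.
Hence σ_0 = 0, σ_1 = 33/10, σ_2 = 9/5, σ_3 = 0.

3.3000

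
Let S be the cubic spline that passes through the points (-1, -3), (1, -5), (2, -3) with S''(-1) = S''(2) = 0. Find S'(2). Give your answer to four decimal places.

2.5000

Let m_i = S''(x_i). Step sizes h_i = 2, 1; slopes of the chords Δ_i = (y_(i+1) - y_i)/h_i = -1, 2.
  2·m_0 + 6·m_1 + 1·m_2 = 6(Δ_1 - Δ_0) = 18
Natural end conditions: m_0 = m_2 = 0.
Forward elimination and back-substitution give m_0 = 0, m_1 = 3, m_2 = 0.
On [1, 2], S'(t) = b_1 + 2c_1·(t - 1) + 3d_1·(t - 1)² with b_1 = Δ_1 - h_1(2m_1 + m_2)/6 = 1, c_1 = m_1/2 = 3/2, d_1 = (m_2 - m_1)/(6h_1) = -1/2. So S'(2) = 5/2.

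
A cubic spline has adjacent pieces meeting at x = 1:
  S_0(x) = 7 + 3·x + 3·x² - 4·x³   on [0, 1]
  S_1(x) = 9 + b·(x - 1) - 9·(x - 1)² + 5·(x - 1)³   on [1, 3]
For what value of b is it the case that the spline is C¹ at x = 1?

S_0'(x) = 3 + 6·x - 12·x², so S_0'(1) = -3. On the right, S_1'(1) = b, so b = -3.

-3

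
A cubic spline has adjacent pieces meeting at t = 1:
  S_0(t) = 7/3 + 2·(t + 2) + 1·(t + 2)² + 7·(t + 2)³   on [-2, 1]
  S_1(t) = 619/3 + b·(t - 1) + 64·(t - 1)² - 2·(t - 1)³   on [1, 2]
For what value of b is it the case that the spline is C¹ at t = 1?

S_0'(t) = 2 + 2·(t + 2) + 21·(t + 2)², so S_0'(1) = 197. On the right, S_1'(1) = b, so b = 197.

197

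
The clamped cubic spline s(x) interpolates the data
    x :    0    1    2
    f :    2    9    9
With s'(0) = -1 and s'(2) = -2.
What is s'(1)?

6

With σ_i denoting the second derivative at x_i, h_i = 1, 1, and Δ_i = (y_(i+1) − y_i)/h_i = 7, 0:
  1·σ_0 + 4·σ_1 + 1·σ_2 = 6(Δ_1 - Δ_0) = -42
Clamped end conditions give two more equations: 2h_0·σ_0 + h_0·σ_1 = 6(Δ_0 - s'(0)) = 48 and h_1·σ_1 + 2h_1·σ_2 = 6(s'(2) - Δ_1) = -12.
Hence σ_0 = 34, σ_1 = -20, σ_2 = 4.
On [1, 2], s'(x) = b_1 + 2c_1·(x - 1) + 3d_1·(x - 1)² with b_1 = Δ_1 - h_1(2σ_1 + σ_2)/6 = 6, c_1 = σ_1/2 = -10, d_1 = (σ_2 - σ_1)/(6h_1) = 4. So s'(1) = 6.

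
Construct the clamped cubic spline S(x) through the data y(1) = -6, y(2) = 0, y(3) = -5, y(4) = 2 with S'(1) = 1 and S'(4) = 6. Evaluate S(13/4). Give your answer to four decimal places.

-4.2063

Put m_i = S'' at the i-th knot. Here h = (1, 1, 1) and Δ = (6, -5, 7), so the interior equations h_(i-1)·m_(i-1) + 2(h_(i-1)+h_i)·m_i + h_i·m_(i+1) = 6(Δ_i − Δ_(i-1)) read
  1·m_0 + 4·m_1 + 1·m_2 = 6(Δ_1 - Δ_0) = -66
  1·m_1 + 4·m_2 + 1·m_3 = 6(Δ_2 - Δ_1) = 72
Clamped end conditions give two more equations: 2h_0·m_0 + h_0·m_1 = 6(Δ_0 - S'(1)) = 30 and h_2·m_2 + 2h_2·m_3 = 6(S'(4) - Δ_2) = -6.
Hence m_0 = 464/15, m_1 = -478/15, m_2 = 458/15, m_3 = -274/15.
On [3, 4], S(x) = -5 - 2/15·(x - 3) + 229/15·(x - 3)² - 122/15·(x - 3)³.
With (x - 3) = 1/4: S(13/4) = -673/160.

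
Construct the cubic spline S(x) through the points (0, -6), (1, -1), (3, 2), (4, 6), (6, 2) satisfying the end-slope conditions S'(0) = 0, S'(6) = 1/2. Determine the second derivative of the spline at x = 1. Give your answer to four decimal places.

With M_i denoting the second derivative at x_i, h_i = 1, 2, 1, 2, and Δ_i = (y_(i+1) − y_i)/h_i = 5, 3/2, 4, -2:
  1·M_0 + 6·M_1 + 2·M_2 = 6(Δ_1 - Δ_0) = -21
  2·M_1 + 6·M_2 + 1·M_3 = 6(Δ_2 - Δ_1) = 15
  1·M_2 + 6·M_3 + 2·M_4 = 6(Δ_3 - Δ_2) = -36
Clamped end conditions give two more equations: 2h_0·M_0 + h_0·M_1 = 6(Δ_0 - S'(0)) = 30 and h_3·M_3 + 2h_3·M_4 = 6(S'(6) - Δ_3) = 15.
Hence M_0 = 1822/93, M_1 = -854/93, M_2 = 1349/186, M_3 = -944/93, M_4 = 3283/372.

-9.1828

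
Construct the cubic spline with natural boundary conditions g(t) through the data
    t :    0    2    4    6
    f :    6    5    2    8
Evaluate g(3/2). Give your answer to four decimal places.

Write M_i for g''(x_i). With h_i = 2, 2, 2 and divided differences Δ_i = -1/2, -3/2, 3, the continuity of g' gives the tridiagonal system
  2·M_0 + 8·M_1 + 2·M_2 = 6(Δ_1 - Δ_0) = -6
  2·M_1 + 8·M_2 + 2·M_3 = 6(Δ_2 - Δ_1) = 27
Natural end conditions: M_0 = M_3 = 0.
Forward elimination and back-substitution give M_0 = 0, M_1 = -17/10, M_2 = 19/5, M_3 = 0.
On [0, 2], g(t) = 6 + 1/15·t + 0·t² - 17/120·t³.
With t = 3/2: g(3/2) = 1799/320.

5.6219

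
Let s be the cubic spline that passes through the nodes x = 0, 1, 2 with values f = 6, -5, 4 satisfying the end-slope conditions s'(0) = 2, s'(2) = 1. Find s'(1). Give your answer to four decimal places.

-2.2500

Let M_i = s''(x_i). Step sizes h_i = 1, 1; slopes of the chords Δ_i = (y_(i+1) - y_i)/h_i = -11, 9.
  1·M_0 + 4·M_1 + 1·M_2 = 6(Δ_1 - Δ_0) = 120
Clamped end conditions give two more equations: 2h_0·M_0 + h_0·M_1 = 6(Δ_0 - s'(0)) = -78 and h_1·M_1 + 2h_1·M_2 = 6(s'(2) - Δ_1) = -48.
Forward elimination and back-substitution give M_0 = -139/2, M_1 = 61, M_2 = -109/2.
On [1, 2], s'(x) = b_1 + 2c_1·(x - 1) + 3d_1·(x - 1)² with b_1 = Δ_1 - h_1(2M_1 + M_2)/6 = -9/4, c_1 = M_1/2 = 61/2, d_1 = (M_2 - M_1)/(6h_1) = -77/4. So s'(1) = -9/4.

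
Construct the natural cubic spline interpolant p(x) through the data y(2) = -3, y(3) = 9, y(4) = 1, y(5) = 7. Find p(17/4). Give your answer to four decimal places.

Write M_i for p''(x_i). With h_i = 1, 1, 1 and divided differences Δ_i = 12, -8, 6, the continuity of p' gives the tridiagonal system
  1·M_0 + 4·M_1 + 1·M_2 = 6(Δ_1 - Δ_0) = -120
  1·M_1 + 4·M_2 + 1·M_3 = 6(Δ_2 - Δ_1) = 84
Natural end conditions: M_0 = M_3 = 0.
Forward elimination and back-substitution give M_0 = 0, M_1 = -188/5, M_2 = 152/5, M_3 = 0.
On [4, 5], p(x) = 1 - 62/15·(x - 4) + 76/5·(x - 4)² - 76/15·(x - 4)³.
With (x - 4) = 1/4: p(17/4) = 67/80.

0.8375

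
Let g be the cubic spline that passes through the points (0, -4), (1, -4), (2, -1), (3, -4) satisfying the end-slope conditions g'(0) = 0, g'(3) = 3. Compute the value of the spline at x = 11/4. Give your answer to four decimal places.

-4.0188

Let m_i = g''(x_i). Step sizes h_i = 1, 1, 1; slopes of the chords Δ_i = (y_(i+1) - y_i)/h_i = 0, 3, -3.
  1·m_0 + 4·m_1 + 1·m_2 = 6(Δ_1 - Δ_0) = 18
  1·m_1 + 4·m_2 + 1·m_3 = 6(Δ_2 - Δ_1) = -36
Clamped end conditions give two more equations: 2h_0·m_0 + h_0·m_1 = 6(Δ_0 - g'(0)) = 0 and h_2·m_2 + 2h_2·m_3 = 6(g'(3) - Δ_2) = 36.
Solving the tridiagonal system: m_0 = -26/5, m_1 = 52/5, m_2 = -92/5, m_3 = 136/5.
On [2, 3], g(x) = -1 - 7/5·(x - 2) - 46/5·(x - 2)² + 38/5·(x - 2)³.
With (x - 2) = 3/4: g(11/4) = -643/160.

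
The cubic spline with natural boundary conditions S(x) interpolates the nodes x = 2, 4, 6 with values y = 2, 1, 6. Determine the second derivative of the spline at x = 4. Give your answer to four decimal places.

2.2500

Put σ_i = S'' at the i-th knot. Here h = (2, 2) and Δ = (-1/2, 5/2), so the interior equations h_(i-1)·σ_(i-1) + 2(h_(i-1)+h_i)·σ_i + h_i·σ_(i+1) = 6(Δ_i − Δ_(i-1)) read
  2·σ_0 + 8·σ_1 + 2·σ_2 = 6(Δ_1 - Δ_0) = 18
Natural end conditions: σ_0 = σ_2 = 0.
Solving the tridiagonal system: σ_0 = 0, σ_1 = 9/4, σ_2 = 0.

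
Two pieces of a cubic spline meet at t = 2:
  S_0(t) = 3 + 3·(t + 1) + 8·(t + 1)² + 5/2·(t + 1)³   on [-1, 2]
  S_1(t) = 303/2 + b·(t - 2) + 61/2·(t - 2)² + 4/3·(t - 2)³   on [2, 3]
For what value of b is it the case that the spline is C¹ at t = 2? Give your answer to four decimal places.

118.5000

S_0'(t) = 3 + 16·(t + 1) + 15/2·(t + 1)², so S_0'(2) = 237/2. On the right, S_1'(2) = b, so b = 237/2.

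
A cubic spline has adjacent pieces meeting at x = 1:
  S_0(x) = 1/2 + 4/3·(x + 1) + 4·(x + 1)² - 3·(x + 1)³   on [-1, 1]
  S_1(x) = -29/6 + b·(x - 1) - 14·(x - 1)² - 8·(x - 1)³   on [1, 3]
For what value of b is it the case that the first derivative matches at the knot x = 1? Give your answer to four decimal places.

S_0'(x) = 4/3 + 8·(x + 1) - 9·(x + 1)², so S_0'(1) = -56/3. On the right, S_1'(1) = b, so b = -56/3.

-18.6667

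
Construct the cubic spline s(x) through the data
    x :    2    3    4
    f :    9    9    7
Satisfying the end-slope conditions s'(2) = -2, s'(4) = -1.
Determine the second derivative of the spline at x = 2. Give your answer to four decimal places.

9.5000

With M_i denoting the second derivative at x_i, h_i = 1, 1, and Δ_i = (y_(i+1) − y_i)/h_i = 0, -2:
  1·M_0 + 4·M_1 + 1·M_2 = 6(Δ_1 - Δ_0) = -12
Clamped end conditions give two more equations: 2h_0·M_0 + h_0·M_1 = 6(Δ_0 - s'(2)) = 12 and h_1·M_1 + 2h_1·M_2 = 6(s'(4) - Δ_1) = 6.
Forward elimination and back-substitution give M_0 = 19/2, M_1 = -7, M_2 = 13/2.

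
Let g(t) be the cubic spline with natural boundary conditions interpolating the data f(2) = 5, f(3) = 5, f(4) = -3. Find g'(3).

Put m_i = g'' at the i-th knot. Here h = (1, 1) and Δ = (0, -8), so the interior equations h_(i-1)·m_(i-1) + 2(h_(i-1)+h_i)·m_i + h_i·m_(i+1) = 6(Δ_i − Δ_(i-1)) read
  1·m_0 + 4·m_1 + 1·m_2 = 6(Δ_1 - Δ_0) = -48
Natural end conditions: m_0 = m_2 = 0.
Hence m_0 = 0, m_1 = -12, m_2 = 0.
On [3, 4], g'(t) = b_1 + 2c_1·(t - 3) + 3d_1·(t - 3)² with b_1 = Δ_1 - h_1(2m_1 + m_2)/6 = -4, c_1 = m_1/2 = -6, d_1 = (m_2 - m_1)/(6h_1) = 2. So g'(3) = -4.

-4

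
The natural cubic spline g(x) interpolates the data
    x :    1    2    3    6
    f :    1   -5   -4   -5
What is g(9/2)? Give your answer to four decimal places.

With M_i denoting the second derivative at x_i, h_i = 1, 1, 3, and Δ_i = (y_(i+1) − y_i)/h_i = -6, 1, -1/3:
  1·M_0 + 4·M_1 + 1·M_2 = 6(Δ_1 - Δ_0) = 42
  1·M_1 + 8·M_2 + 3·M_3 = 6(Δ_2 - Δ_1) = -8
Natural end conditions: M_0 = M_3 = 0.
Solving the tridiagonal system: M_0 = 0, M_1 = 344/31, M_2 = -74/31, M_3 = 0.
On [3, 6], g(x) = -4 + 191/93·(x - 3) - 37/31·(x - 3)² + 37/279·(x - 3)³.
With (x - 3) = 3/2: g(9/2) = -783/248.

-3.1573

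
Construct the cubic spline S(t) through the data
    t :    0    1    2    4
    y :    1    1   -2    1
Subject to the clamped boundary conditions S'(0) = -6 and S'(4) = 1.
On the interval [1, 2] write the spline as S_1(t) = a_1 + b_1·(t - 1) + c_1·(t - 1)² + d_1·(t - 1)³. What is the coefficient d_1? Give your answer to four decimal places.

3.4773

With M_i denoting the second derivative at x_i, h_i = 1, 1, 2, and Δ_i = (y_(i+1) − y_i)/h_i = 0, -3, 3/2:
  1·M_0 + 4·M_1 + 1·M_2 = 6(Δ_1 - Δ_0) = -18
  1·M_1 + 6·M_2 + 2·M_3 = 6(Δ_2 - Δ_1) = 27
Clamped end conditions give two more equations: 2h_0·M_0 + h_0·M_1 = 6(Δ_0 - S'(0)) = 36 and h_2·M_2 + 2h_2·M_3 = 6(S'(4) - Δ_2) = -3.
Forward elimination and back-substitution give M_0 = 535/22, M_1 = -139/11, M_2 = 181/22, M_3 = -107/22.
On [1, 2], with S_1(t) = a_1 + b_1·(t - 1) + c_1·(t - 1)² + d_1·(t - 1)³: c_1 = M_1/2 = -139/22, d_1 = (M_2 - M_1)/(6h_1) = 153/44, b_1 = Δ_1 - h_1(2M_1 + M_2)/6 = -7/44.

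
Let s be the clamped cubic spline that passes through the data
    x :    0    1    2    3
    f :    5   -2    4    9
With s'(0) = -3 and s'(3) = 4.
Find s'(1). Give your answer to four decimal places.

With σ_i denoting the second derivative at x_i, h_i = 1, 1, 1, and Δ_i = (y_(i+1) − y_i)/h_i = -7, 6, 5:
  1·σ_0 + 4·σ_1 + 1·σ_2 = 6(Δ_1 - Δ_0) = 78
  1·σ_1 + 4·σ_2 + 1·σ_3 = 6(Δ_2 - Δ_1) = -6
Clamped end conditions give two more equations: 2h_0·σ_0 + h_0·σ_1 = 6(Δ_0 - s'(0)) = -24 and h_2·σ_2 + 2h_2·σ_3 = 6(s'(3) - Δ_2) = -6.
Solving the tridiagonal system: σ_0 = -392/15, σ_1 = 424/15, σ_2 = -134/15, σ_3 = 22/15.
On [1, 2], s'(x) = b_1 + 2c_1·(x - 1) + 3d_1·(x - 1)² with b_1 = Δ_1 - h_1(2σ_1 + σ_2)/6 = -29/15, c_1 = σ_1/2 = 212/15, d_1 = (σ_2 - σ_1)/(6h_1) = -31/5. So s'(1) = -29/15.

-1.9333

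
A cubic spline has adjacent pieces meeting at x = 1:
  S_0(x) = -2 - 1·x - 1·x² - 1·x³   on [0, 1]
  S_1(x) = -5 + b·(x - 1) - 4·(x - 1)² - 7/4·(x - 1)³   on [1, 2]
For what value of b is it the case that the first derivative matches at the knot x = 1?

-6

S_0'(x) = -1 - 2·x - 3·x², so S_0'(1) = -6. On the right, S_1'(1) = b, so b = -6.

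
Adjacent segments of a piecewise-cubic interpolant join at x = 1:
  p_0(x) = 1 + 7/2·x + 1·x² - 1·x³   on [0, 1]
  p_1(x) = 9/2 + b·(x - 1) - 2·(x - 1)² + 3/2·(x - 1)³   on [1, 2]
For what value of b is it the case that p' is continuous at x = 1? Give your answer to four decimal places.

2.5000

p_0'(x) = 7/2 + 2·x - 3·x², so p_0'(1) = 5/2. On the right, p_1'(1) = b, so b = 5/2.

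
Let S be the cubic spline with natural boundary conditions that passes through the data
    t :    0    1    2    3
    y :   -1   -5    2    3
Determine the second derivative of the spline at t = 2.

With M_i denoting the second derivative at x_i, h_i = 1, 1, 1, and Δ_i = (y_(i+1) − y_i)/h_i = -4, 7, 1:
  1·M_0 + 4·M_1 + 1·M_2 = 6(Δ_1 - Δ_0) = 66
  1·M_1 + 4·M_2 + 1·M_3 = 6(Δ_2 - Δ_1) = -36
Natural end conditions: M_0 = M_3 = 0.
Solving the tridiagonal system: M_0 = 0, M_1 = 20, M_2 = -14, M_3 = 0.

-14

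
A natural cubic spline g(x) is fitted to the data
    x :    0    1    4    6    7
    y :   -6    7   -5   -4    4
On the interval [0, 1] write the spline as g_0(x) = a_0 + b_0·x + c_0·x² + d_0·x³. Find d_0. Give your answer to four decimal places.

Write M_i for g''(x_i). With h_i = 1, 3, 2, 1 and divided differences Δ_i = 13, -4, 1/2, 8, the continuity of g' gives the tridiagonal system
  1·M_0 + 8·M_1 + 3·M_2 = 6(Δ_1 - Δ_0) = -102
  3·M_1 + 10·M_2 + 2·M_3 = 6(Δ_2 - Δ_1) = 27
  2·M_2 + 6·M_3 + 1·M_4 = 6(Δ_3 - Δ_2) = 45
Natural end conditions: M_0 = M_4 = 0.
Solving the tridiagonal system: M_0 = 0, M_1 = -2964/197, M_2 = 1206/197, M_3 = 2151/394, M_4 = 0.
On [0, 1], with g_0(x) = a_0 + b_0·x + c_0·x² + d_0·x³: c_0 = M_0/2 = 0, d_0 = (M_1 - M_0)/(6h_0) = -494/197, b_0 = Δ_0 - h_0(2M_0 + M_1)/6 = 3055/197.

-2.5076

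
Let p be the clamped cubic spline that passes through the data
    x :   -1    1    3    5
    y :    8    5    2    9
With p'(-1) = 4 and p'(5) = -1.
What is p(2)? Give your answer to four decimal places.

1.8333

Write σ_i for p''(x_i). With h_i = 2, 2, 2 and divided differences Δ_i = -3/2, -3/2, 7/2, the continuity of p' gives the tridiagonal system
  2·σ_0 + 8·σ_1 + 2·σ_2 = 6(Δ_1 - Δ_0) = 0
  2·σ_1 + 8·σ_2 + 2·σ_3 = 6(Δ_2 - Δ_1) = 30
Clamped end conditions give two more equations: 2h_0·σ_0 + h_0·σ_1 = 6(Δ_0 - p'(-1)) = -33 and h_2·σ_2 + 2h_2·σ_3 = 6(p'(5) - Δ_2) = -27.
Hence σ_0 = -257/30, σ_1 = 19/30, σ_2 = 181/30, σ_3 = -293/30.
On [1, 3], p(x) = 5 - 59/15·(x - 1) + 19/60·(x - 1)² + 9/20·(x - 1)³.
With (x - 1) = 1: p(2) = 11/6.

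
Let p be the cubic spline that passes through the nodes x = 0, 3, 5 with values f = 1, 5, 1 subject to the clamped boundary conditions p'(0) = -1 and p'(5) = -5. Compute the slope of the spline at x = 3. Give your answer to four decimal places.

0.7000

Let m_i = p''(x_i). Step sizes h_i = 3, 2; slopes of the chords Δ_i = (y_(i+1) - y_i)/h_i = 4/3, -2.
  3·m_0 + 10·m_1 + 2·m_2 = 6(Δ_1 - Δ_0) = -20
Clamped end conditions give two more equations: 2h_0·m_0 + h_0·m_1 = 6(Δ_0 - p'(0)) = 14 and h_1·m_1 + 2h_1·m_2 = 6(p'(5) - Δ_1) = -18.
Solving the tridiagonal system: m_0 = 53/15, m_1 = -12/5, m_2 = -33/10.
On [3, 5], p'(x) = b_1 + 2c_1·(x - 3) + 3d_1·(x - 3)² with b_1 = Δ_1 - h_1(2m_1 + m_2)/6 = 7/10, c_1 = m_1/2 = -6/5, d_1 = (m_2 - m_1)/(6h_1) = -3/40. So p'(3) = 7/10.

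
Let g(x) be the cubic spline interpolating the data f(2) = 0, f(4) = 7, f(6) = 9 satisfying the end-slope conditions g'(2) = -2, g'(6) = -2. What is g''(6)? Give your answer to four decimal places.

-2.6250

With M_i denoting the second derivative at x_i, h_i = 2, 2, and Δ_i = (y_(i+1) − y_i)/h_i = 7/2, 1:
  2·M_0 + 8·M_1 + 2·M_2 = 6(Δ_1 - Δ_0) = -15
Clamped end conditions give two more equations: 2h_0·M_0 + h_0·M_1 = 6(Δ_0 - g'(2)) = 33 and h_1·M_1 + 2h_1·M_2 = 6(g'(6) - Δ_1) = -18.
Hence M_0 = 81/8, M_1 = -15/4, M_2 = -21/8.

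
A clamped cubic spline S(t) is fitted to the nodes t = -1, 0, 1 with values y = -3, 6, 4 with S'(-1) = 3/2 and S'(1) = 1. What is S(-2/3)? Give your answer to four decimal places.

Write M_i for S''(x_i). With h_i = 1, 1 and divided differences Δ_i = 9, -2, the continuity of S' gives the tridiagonal system
  1·M_0 + 4·M_1 + 1·M_2 = 6(Δ_1 - Δ_0) = -66
Clamped end conditions give two more equations: 2h_0·M_0 + h_0·M_1 = 6(Δ_0 - S'(-1)) = 45 and h_1·M_1 + 2h_1·M_2 = 6(S'(1) - Δ_1) = 18.
Hence M_0 = 155/4, M_1 = -65/2, M_2 = 101/4.
On [-1, 0], S(t) = -3 + 3/2·(t + 1) + 155/8·(t + 1)² - 95/8·(t + 1)³.
With (t + 1) = 1/3: S(-2/3) = -85/108.

-0.7870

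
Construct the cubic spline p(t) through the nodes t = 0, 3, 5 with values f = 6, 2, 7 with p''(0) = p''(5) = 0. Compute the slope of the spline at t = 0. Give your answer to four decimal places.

Put M_i = p'' at the i-th knot. Here h = (3, 2) and Δ = (-4/3, 5/2), so the interior equations h_(i-1)·M_(i-1) + 2(h_(i-1)+h_i)·M_i + h_i·M_(i+1) = 6(Δ_i − Δ_(i-1)) read
  3·M_0 + 10·M_1 + 2·M_2 = 6(Δ_1 - Δ_0) = 23
Natural end conditions: M_0 = M_2 = 0.
Hence M_0 = 0, M_1 = 23/10, M_2 = 0.
On [0, 3], p'(t) = b_0 + 2c_0·t + 3d_0·t² with b_0 = Δ_0 - h_0(2M_0 + M_1)/6 = -149/60, c_0 = M_0/2 = 0, d_0 = (M_1 - M_0)/(6h_0) = 23/180. So p'(0) = -149/60.

-2.4833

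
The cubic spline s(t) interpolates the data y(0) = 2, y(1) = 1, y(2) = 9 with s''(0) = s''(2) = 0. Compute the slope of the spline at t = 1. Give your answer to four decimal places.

3.5000

Write m_i for s''(x_i). With h_i = 1, 1 and divided differences Δ_i = -1, 8, the continuity of s' gives the tridiagonal system
  1·m_0 + 4·m_1 + 1·m_2 = 6(Δ_1 - Δ_0) = 54
Natural end conditions: m_0 = m_2 = 0.
Solving: m_0 = 0, m_1 = 27/2, m_2 = 0.
On [1, 2], s'(t) = b_1 + 2c_1·(t - 1) + 3d_1·(t - 1)² with b_1 = Δ_1 - h_1(2m_1 + m_2)/6 = 7/2, c_1 = m_1/2 = 27/4, d_1 = (m_2 - m_1)/(6h_1) = -9/4. So s'(1) = 7/2.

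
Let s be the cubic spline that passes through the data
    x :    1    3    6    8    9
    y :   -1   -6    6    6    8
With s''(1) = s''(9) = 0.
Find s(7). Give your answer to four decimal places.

Write σ_i for s''(x_i). With h_i = 2, 3, 2, 1 and divided differences Δ_i = -5/2, 4, 0, 2, the continuity of s' gives the tridiagonal system
  2·σ_0 + 10·σ_1 + 3·σ_2 = 6(Δ_1 - Δ_0) = 39
  3·σ_1 + 10·σ_2 + 2·σ_3 = 6(Δ_2 - Δ_1) = -24
  2·σ_2 + 6·σ_3 + 1·σ_4 = 6(Δ_3 - Δ_2) = 12
Natural end conditions: σ_0 = σ_4 = 0.
Hence σ_0 = 0, σ_1 = 1344/253, σ_2 = -1191/253, σ_3 = 903/253, σ_4 = 0.
On [6, 8], s(x) = 6 + 493/253·(x - 6) - 1191/506·(x - 6)² + 349/506·(x - 6)³.
With (x - 6) = 1: s(7) = 1590/253.

6.2846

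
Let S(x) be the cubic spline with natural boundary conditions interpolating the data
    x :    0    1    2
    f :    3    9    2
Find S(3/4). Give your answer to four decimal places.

8.5664

With σ_i denoting the second derivative at x_i, h_i = 1, 1, and Δ_i = (y_(i+1) − y_i)/h_i = 6, -7:
  1·σ_0 + 4·σ_1 + 1·σ_2 = 6(Δ_1 - Δ_0) = -78
Natural end conditions: σ_0 = σ_2 = 0.
Forward elimination and back-substitution give σ_0 = 0, σ_1 = -39/2, σ_2 = 0.
On [0, 1], S(x) = 3 + 37/4·x + 0·x² - 13/4·x³.
With x = 3/4: S(3/4) = 2193/256.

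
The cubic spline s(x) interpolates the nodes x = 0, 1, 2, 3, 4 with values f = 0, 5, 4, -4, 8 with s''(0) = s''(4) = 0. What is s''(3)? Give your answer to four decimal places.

34.5000

With M_i denoting the second derivative at x_i, h_i = 1, 1, 1, 1, and Δ_i = (y_(i+1) − y_i)/h_i = 5, -1, -8, 12:
  1·M_0 + 4·M_1 + 1·M_2 = 6(Δ_1 - Δ_0) = -36
  1·M_1 + 4·M_2 + 1·M_3 = 6(Δ_2 - Δ_1) = -42
  1·M_2 + 4·M_3 + 1·M_4 = 6(Δ_3 - Δ_2) = 120
Natural end conditions: M_0 = M_4 = 0.
Solving: M_0 = 0, M_1 = -9/2, M_2 = -18, M_3 = 69/2, M_4 = 0.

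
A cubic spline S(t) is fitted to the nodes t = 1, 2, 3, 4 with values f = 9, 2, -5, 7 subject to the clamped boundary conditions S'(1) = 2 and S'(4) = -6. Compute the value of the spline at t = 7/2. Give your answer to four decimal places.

2.8167

Let M_i = S''(x_i). Step sizes h_i = 1, 1, 1; slopes of the chords Δ_i = (y_(i+1) - y_i)/h_i = -7, -7, 12.
  1·M_0 + 4·M_1 + 1·M_2 = 6(Δ_1 - Δ_0) = 0
  1·M_1 + 4·M_2 + 1·M_3 = 6(Δ_2 - Δ_1) = 114
Clamped end conditions give two more equations: 2h_0·M_0 + h_0·M_1 = 6(Δ_0 - S'(1)) = -54 and h_2·M_2 + 2h_2·M_3 = 6(S'(4) - Δ_2) = -108.
Forward elimination and back-substitution give M_0 = -356/15, M_1 = -98/15, M_2 = 748/15, M_3 = -1184/15.
On [3, 4], S(t) = -5 + 128/15·(t - 3) + 374/15·(t - 3)² - 322/15·(t - 3)³.
With (t - 3) = 1/2: S(7/2) = 169/60.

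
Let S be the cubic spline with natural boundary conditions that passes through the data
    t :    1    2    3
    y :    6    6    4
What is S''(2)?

-3

Let M_i = S''(x_i). Step sizes h_i = 1, 1; slopes of the chords Δ_i = (y_(i+1) - y_i)/h_i = 0, -2.
  1·M_0 + 4·M_1 + 1·M_2 = 6(Δ_1 - Δ_0) = -12
Natural end conditions: M_0 = M_2 = 0.
Solving: M_0 = 0, M_1 = -3, M_2 = 0.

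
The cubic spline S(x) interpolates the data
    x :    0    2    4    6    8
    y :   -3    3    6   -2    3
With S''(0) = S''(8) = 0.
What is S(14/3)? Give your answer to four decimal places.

3.5132

Put m_i = S'' at the i-th knot. Here h = (2, 2, 2, 2) and Δ = (3, 3/2, -4, 5/2), so the interior equations h_(i-1)·m_(i-1) + 2(h_(i-1)+h_i)·m_i + h_i·m_(i+1) = 6(Δ_i − Δ_(i-1)) read
  2·m_0 + 8·m_1 + 2·m_2 = 6(Δ_1 - Δ_0) = -9
  2·m_1 + 8·m_2 + 2·m_3 = 6(Δ_2 - Δ_1) = -33
  2·m_2 + 8·m_3 + 2·m_4 = 6(Δ_3 - Δ_2) = 39
Natural end conditions: m_0 = m_4 = 0.
Solving: m_0 = 0, m_1 = 9/28, m_2 = -81/14, m_3 = 177/28, m_4 = 0.
On [4, 6], S(x) = 6 - 9/4·(x - 4) - 81/28·(x - 4)² + 113/112·(x - 4)³.
With (x - 4) = 2/3: S(14/3) = 664/189.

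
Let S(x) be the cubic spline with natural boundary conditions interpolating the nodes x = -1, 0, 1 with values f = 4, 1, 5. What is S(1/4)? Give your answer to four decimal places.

Let M_i = S''(x_i). Step sizes h_i = 1, 1; slopes of the chords Δ_i = (y_(i+1) - y_i)/h_i = -3, 4.
  1·M_0 + 4·M_1 + 1·M_2 = 6(Δ_1 - Δ_0) = 42
Natural end conditions: M_0 = M_2 = 0.
Solving the tridiagonal system: M_0 = 0, M_1 = 21/2, M_2 = 0.
On [0, 1], S(x) = 1 + 1/2·x + 21/4·x² - 7/4·x³.
With x = 1/4: S(1/4) = 365/256.

1.4258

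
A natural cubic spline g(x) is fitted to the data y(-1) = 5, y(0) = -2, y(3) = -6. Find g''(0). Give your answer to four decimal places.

With σ_i denoting the second derivative at x_i, h_i = 1, 3, and Δ_i = (y_(i+1) − y_i)/h_i = -7, -4/3:
  1·σ_0 + 8·σ_1 + 3·σ_2 = 6(Δ_1 - Δ_0) = 34
Natural end conditions: σ_0 = σ_2 = 0.
Solving the tridiagonal system: σ_0 = 0, σ_1 = 17/4, σ_2 = 0.

4.2500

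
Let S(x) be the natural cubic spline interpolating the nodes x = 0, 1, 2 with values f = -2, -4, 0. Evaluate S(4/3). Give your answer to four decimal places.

-3.2222

Put M_i = S'' at the i-th knot. Here h = (1, 1) and Δ = (-2, 4), so the interior equations h_(i-1)·M_(i-1) + 2(h_(i-1)+h_i)·M_i + h_i·M_(i+1) = 6(Δ_i − Δ_(i-1)) read
  1·M_0 + 4·M_1 + 1·M_2 = 6(Δ_1 - Δ_0) = 36
Natural end conditions: M_0 = M_2 = 0.
Solving: M_0 = 0, M_1 = 9, M_2 = 0.
On [1, 2], S(x) = -4 + 1·(x - 1) + 9/2·(x - 1)² - 3/2·(x - 1)³.
With (x - 1) = 1/3: S(4/3) = -29/9.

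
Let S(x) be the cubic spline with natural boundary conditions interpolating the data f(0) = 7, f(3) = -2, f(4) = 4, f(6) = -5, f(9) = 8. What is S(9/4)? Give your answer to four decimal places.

Let M_i = S''(x_i). Step sizes h_i = 3, 1, 2, 3; slopes of the chords Δ_i = (y_(i+1) - y_i)/h_i = -3, 6, -9/2, 13/3.
  3·M_0 + 8·M_1 + 1·M_2 = 6(Δ_1 - Δ_0) = 54
  1·M_1 + 6·M_2 + 2·M_3 = 6(Δ_2 - Δ_1) = -63
  2·M_2 + 10·M_3 + 3·M_4 = 6(Δ_3 - Δ_2) = 53
Natural end conditions: M_0 = M_4 = 0.
Hence M_0 = 0, M_1 = 1880/219, M_2 = -3214/219, M_3 = 3607/438, M_4 = 0.
On [0, 3], S(x) = 7 - 1597/219·x + 0·x² + 940/1971·x³.
With x = 9/4: S(9/4) = -4643/1168.

-3.9752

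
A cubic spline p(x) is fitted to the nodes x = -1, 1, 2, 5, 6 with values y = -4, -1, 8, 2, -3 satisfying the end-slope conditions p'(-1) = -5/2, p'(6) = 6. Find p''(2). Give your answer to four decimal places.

With m_i denoting the second derivative at x_i, h_i = 2, 1, 3, 1, and Δ_i = (y_(i+1) − y_i)/h_i = 3/2, 9, -2, -5:
  2·m_0 + 6·m_1 + 1·m_2 = 6(Δ_1 - Δ_0) = 45
  1·m_1 + 8·m_2 + 3·m_3 = 6(Δ_2 - Δ_1) = -66
  3·m_2 + 8·m_3 + 1·m_4 = 6(Δ_3 - Δ_2) = -18
Clamped end conditions give two more equations: 2h_0·m_0 + h_0·m_1 = 6(Δ_0 - p'(-1)) = 24 and h_3·m_3 + 2h_3·m_4 = 6(p'(6) - Δ_3) = 66.
Solving the tridiagonal system: m_0 = 21/11, m_1 = 90/11, m_2 = -87/11, m_3 = -40/11, m_4 = 383/11.

-7.9091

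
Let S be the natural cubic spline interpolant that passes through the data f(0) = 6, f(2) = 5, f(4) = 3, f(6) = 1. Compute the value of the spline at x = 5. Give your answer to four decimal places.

1.9750

Put σ_i = S'' at the i-th knot. Here h = (2, 2, 2) and Δ = (-1/2, -1, -1), so the interior equations h_(i-1)·σ_(i-1) + 2(h_(i-1)+h_i)·σ_i + h_i·σ_(i+1) = 6(Δ_i − Δ_(i-1)) read
  2·σ_0 + 8·σ_1 + 2·σ_2 = 6(Δ_1 - Δ_0) = -3
  2·σ_1 + 8·σ_2 + 2·σ_3 = 6(Δ_2 - Δ_1) = 0
Natural end conditions: σ_0 = σ_3 = 0.
Forward elimination and back-substitution give σ_0 = 0, σ_1 = -2/5, σ_2 = 1/10, σ_3 = 0.
On [4, 6], S(x) = 3 - 16/15·(x - 4) + 1/20·(x - 4)² - 1/120·(x - 4)³.
With (x - 4) = 1: S(5) = 79/40.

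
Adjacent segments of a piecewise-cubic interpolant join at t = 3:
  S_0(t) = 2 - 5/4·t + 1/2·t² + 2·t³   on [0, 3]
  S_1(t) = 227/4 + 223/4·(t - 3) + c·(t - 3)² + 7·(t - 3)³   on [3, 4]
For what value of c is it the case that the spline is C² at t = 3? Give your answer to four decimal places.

18.5000

S_0''(t) = 1 + 12·t, so S_0''(3) = 37. On the right, S_1''(3) = 2c, so c = 37/2.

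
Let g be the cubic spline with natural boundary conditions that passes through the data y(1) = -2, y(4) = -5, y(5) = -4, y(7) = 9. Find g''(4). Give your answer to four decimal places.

0.8298

Put M_i = g'' at the i-th knot. Here h = (3, 1, 2) and Δ = (-1, 1, 13/2), so the interior equations h_(i-1)·M_(i-1) + 2(h_(i-1)+h_i)·M_i + h_i·M_(i+1) = 6(Δ_i − Δ_(i-1)) read
  3·M_0 + 8·M_1 + 1·M_2 = 6(Δ_1 - Δ_0) = 12
  1·M_1 + 6·M_2 + 2·M_3 = 6(Δ_2 - Δ_1) = 33
Natural end conditions: M_0 = M_3 = 0.
Solving: M_0 = 0, M_1 = 39/47, M_2 = 252/47, M_3 = 0.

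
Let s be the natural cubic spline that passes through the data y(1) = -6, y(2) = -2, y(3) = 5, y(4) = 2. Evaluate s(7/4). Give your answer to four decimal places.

-3.4813

Write M_i for s''(x_i). With h_i = 1, 1, 1 and divided differences Δ_i = 4, 7, -3, the continuity of s' gives the tridiagonal system
  1·M_0 + 4·M_1 + 1·M_2 = 6(Δ_1 - Δ_0) = 18
  1·M_1 + 4·M_2 + 1·M_3 = 6(Δ_2 - Δ_1) = -60
Natural end conditions: M_0 = M_3 = 0.
Forward elimination and back-substitution give M_0 = 0, M_1 = 44/5, M_2 = -86/5, M_3 = 0.
On [1, 2], s(x) = -6 + 38/15·(x - 1) + 0·(x - 1)² + 22/15·(x - 1)³.
With (x - 1) = 3/4: s(7/4) = -557/160.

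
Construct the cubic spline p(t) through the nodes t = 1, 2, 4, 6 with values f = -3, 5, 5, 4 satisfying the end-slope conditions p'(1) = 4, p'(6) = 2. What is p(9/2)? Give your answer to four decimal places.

3.9103

Let M_i = p''(x_i). Step sizes h_i = 1, 2, 2; slopes of the chords Δ_i = (y_(i+1) - y_i)/h_i = 8, 0, -1/2.
  1·M_0 + 6·M_1 + 2·M_2 = 6(Δ_1 - Δ_0) = -48
  2·M_1 + 8·M_2 + 2·M_3 = 6(Δ_2 - Δ_1) = -3
Clamped end conditions give two more equations: 2h_0·M_0 + h_0·M_1 = 6(Δ_0 - p'(1)) = 24 and h_2·M_2 + 2h_2·M_3 = 6(p'(6) - Δ_2) = 15.
Solving the tridiagonal system: M_0 = 409/23, M_1 = -266/23, M_2 = 83/46, M_3 = 131/46.
On [4, 6], p(t) = 5 - 61/23·(t - 4) + 83/92·(t - 4)² + 2/23·(t - 4)³.
With (t - 4) = 1/2: p(9/2) = 1439/368.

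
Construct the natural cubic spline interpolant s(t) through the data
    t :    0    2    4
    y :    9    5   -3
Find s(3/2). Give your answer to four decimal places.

Write σ_i for s''(x_i). With h_i = 2, 2 and divided differences Δ_i = -2, -4, the continuity of s' gives the tridiagonal system
  2·σ_0 + 8·σ_1 + 2·σ_2 = 6(Δ_1 - Δ_0) = -12
Natural end conditions: σ_0 = σ_2 = 0.
Hence σ_0 = 0, σ_1 = -3/2, σ_2 = 0.
On [0, 2], s(t) = 9 - 3/2·t + 0·t² - 1/8·t³.
With t = 3/2: s(3/2) = 405/64.

6.3281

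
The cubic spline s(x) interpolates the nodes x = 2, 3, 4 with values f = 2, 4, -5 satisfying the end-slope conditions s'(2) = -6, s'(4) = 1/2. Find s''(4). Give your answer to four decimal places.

48.2500

Put σ_i = s'' at the i-th knot. Here h = (1, 1) and Δ = (2, -9), so the interior equations h_(i-1)·σ_(i-1) + 2(h_(i-1)+h_i)·σ_i + h_i·σ_(i+1) = 6(Δ_i − Δ_(i-1)) read
  1·σ_0 + 4·σ_1 + 1·σ_2 = 6(Δ_1 - Δ_0) = -66
Clamped end conditions give two more equations: 2h_0·σ_0 + h_0·σ_1 = 6(Δ_0 - s'(2)) = 48 and h_1·σ_1 + 2h_1·σ_2 = 6(s'(4) - Δ_1) = 57.
Hence σ_0 = 175/4, σ_1 = -79/2, σ_2 = 193/4.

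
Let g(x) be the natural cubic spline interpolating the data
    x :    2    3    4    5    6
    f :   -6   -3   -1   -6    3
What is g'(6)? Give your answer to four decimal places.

Write σ_i for g''(x_i). With h_i = 1, 1, 1, 1 and divided differences Δ_i = 3, 2, -5, 9, the continuity of g' gives the tridiagonal system
  1·σ_0 + 4·σ_1 + 1·σ_2 = 6(Δ_1 - Δ_0) = -6
  1·σ_1 + 4·σ_2 + 1·σ_3 = 6(Δ_2 - Δ_1) = -42
  1·σ_2 + 4·σ_3 + 1·σ_4 = 6(Δ_3 - Δ_2) = 84
Natural end conditions: σ_0 = σ_4 = 0.
Forward elimination and back-substitution give σ_0 = 0, σ_1 = 81/28, σ_2 = -123/7, σ_3 = 711/28, σ_4 = 0.
On [5, 6], g'(x) = b_3 + 2c_3·(x - 5) + 3d_3·(x - 5)² with b_3 = Δ_3 - h_3(2σ_3 + σ_4)/6 = 15/28, c_3 = σ_3/2 = 711/56, d_3 = (σ_4 - σ_3)/(6h_3) = -237/56. So g'(6) = 741/56.

13.2321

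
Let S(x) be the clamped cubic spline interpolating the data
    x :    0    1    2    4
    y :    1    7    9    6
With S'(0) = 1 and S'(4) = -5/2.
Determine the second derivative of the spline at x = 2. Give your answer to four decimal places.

With m_i denoting the second derivative at x_i, h_i = 1, 1, 2, and Δ_i = (y_(i+1) − y_i)/h_i = 6, 2, -3/2:
  1·m_0 + 4·m_1 + 1·m_2 = 6(Δ_1 - Δ_0) = -24
  1·m_1 + 6·m_2 + 2·m_3 = 6(Δ_2 - Δ_1) = -21
Clamped end conditions give two more equations: 2h_0·m_0 + h_0·m_1 = 6(Δ_0 - S'(0)) = 30 and h_2·m_2 + 2h_2·m_3 = 6(S'(4) - Δ_2) = -6.
Solving the tridiagonal system: m_0 = 224/11, m_1 = -118/11, m_2 = -16/11, m_3 = -17/22.

-1.4545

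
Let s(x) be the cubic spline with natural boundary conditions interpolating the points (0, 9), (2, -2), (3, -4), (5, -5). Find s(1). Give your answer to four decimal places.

2.6643

Write σ_i for s''(x_i). With h_i = 2, 1, 2 and divided differences Δ_i = -11/2, -2, -1/2, the continuity of s' gives the tridiagonal system
  2·σ_0 + 6·σ_1 + 1·σ_2 = 6(Δ_1 - Δ_0) = 21
  1·σ_1 + 6·σ_2 + 2·σ_3 = 6(Δ_2 - Δ_1) = 9
Natural end conditions: σ_0 = σ_3 = 0.
Hence σ_0 = 0, σ_1 = 117/35, σ_2 = 33/35, σ_3 = 0.
On [0, 2], s(x) = 9 - 463/70·x + 0·x² + 39/140·x³.
With x = 1: s(1) = 373/140.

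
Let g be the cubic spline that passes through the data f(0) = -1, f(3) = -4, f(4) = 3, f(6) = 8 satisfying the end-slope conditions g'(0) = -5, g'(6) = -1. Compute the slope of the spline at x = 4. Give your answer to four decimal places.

6.5238

Put σ_i = g'' at the i-th knot. Here h = (3, 1, 2) and Δ = (-1, 7, 5/2), so the interior equations h_(i-1)·σ_(i-1) + 2(h_(i-1)+h_i)·σ_i + h_i·σ_(i+1) = 6(Δ_i − Δ_(i-1)) read
  3·σ_0 + 8·σ_1 + 1·σ_2 = 6(Δ_1 - Δ_0) = 48
  1·σ_1 + 6·σ_2 + 2·σ_3 = 6(Δ_2 - Δ_1) = -27
Clamped end conditions give two more equations: 2h_0·σ_0 + h_0·σ_1 = 6(Δ_0 - g'(0)) = 24 and h_2·σ_2 + 2h_2·σ_3 = 6(g'(6) - Δ_2) = -21.
Hence σ_0 = 37/42, σ_1 = 131/21, σ_2 = -191/42, σ_3 = -125/42.
On [4, 6], g'(x) = b_2 + 2c_2·(x - 4) + 3d_2·(x - 4)² with b_2 = Δ_2 - h_2(2σ_2 + σ_3)/6 = 137/21, c_2 = σ_2/2 = -191/84, d_2 = (σ_3 - σ_2)/(6h_2) = 11/84. So g'(4) = 137/21.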